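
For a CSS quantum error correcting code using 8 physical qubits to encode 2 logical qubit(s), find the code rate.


Code rate R = k/n
= 2/8
= 0.2500

0.2500


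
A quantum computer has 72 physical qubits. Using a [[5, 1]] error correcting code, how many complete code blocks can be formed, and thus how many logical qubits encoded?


Each code block uses 5 physical qubits for 1 logical qubit(s).
Number of complete blocks = floor(72 / 5) = 14
Logical qubits = 14 * 1
= 14

14


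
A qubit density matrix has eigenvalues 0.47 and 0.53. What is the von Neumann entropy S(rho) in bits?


S = -p*log2(p) - (1-p)*log2(1-p)
p = 0.4700, 1-p = 0.5300
= -0.4700 * log2(0.4700) - 0.5300 * log2(0.5300)
= -(-0.5120) - (-0.4854)
= 0.9974

0.9974


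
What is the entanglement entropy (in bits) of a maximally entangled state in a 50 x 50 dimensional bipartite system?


For a maximally entangled state in d x d:
S = log2(d) = log2(50)
= 5.6439

5.6439


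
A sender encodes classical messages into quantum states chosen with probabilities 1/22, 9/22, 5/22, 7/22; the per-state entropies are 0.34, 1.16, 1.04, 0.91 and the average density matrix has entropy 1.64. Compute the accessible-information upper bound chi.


chi = S(rho) - sum_i p_i * S(rho_i)
Weighted entropy = 1/22 * 0.34 + 9/22 * 1.16 + 5/22 * 1.04 + 7/22 * 0.91
= 1.0159
chi = 1.64 - 1.0159
= 0.6241

0.6241


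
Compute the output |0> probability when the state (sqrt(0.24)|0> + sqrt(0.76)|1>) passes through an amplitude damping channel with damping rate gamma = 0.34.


For amplitude damping with parameter gamma on state sqrt(a)|0> + sqrt(b)|1>:
alpha^2 = 0.24, beta^2 = 0.76
P(|0>) = alpha^2 + gamma * beta^2
= 0.24 + 0.34 * 0.76
= 0.24 + 0.2584
= 0.4984

0.4984


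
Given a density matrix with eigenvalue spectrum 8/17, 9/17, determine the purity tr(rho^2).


tr(rho^2) = sum of eigenvalues squared
= (8/17)^2 + (9/17)^2
= (64 + 81) / 289
= 145/289
= 0.5017

0.5017


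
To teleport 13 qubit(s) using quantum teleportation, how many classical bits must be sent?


Quantum teleportation requires 2 classical bits per qubit teleported.
13 qubit(s) -> 2 * 13 = 26 classical bits

26


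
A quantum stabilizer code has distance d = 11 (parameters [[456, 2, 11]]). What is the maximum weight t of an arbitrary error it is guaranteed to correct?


Code parameters: [[456, 2, 11]], distance d = 11.
Number of correctable errors = floor((d-1)/2)
= floor((11 - 1)/2)
= floor(10/2)
= 5

5


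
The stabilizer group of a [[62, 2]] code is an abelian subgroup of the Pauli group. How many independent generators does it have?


For an [[n,k]] stabilizer code:
Number of stabilizer generators = n - k
= 62 - 2
= 60

60


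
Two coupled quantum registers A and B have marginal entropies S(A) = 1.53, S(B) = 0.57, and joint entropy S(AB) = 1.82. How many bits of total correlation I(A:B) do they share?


I(A:B) = S(A) + S(B) - S(AB)
= 1.53 + 0.57 - 1.82
= 0.2800

0.2800


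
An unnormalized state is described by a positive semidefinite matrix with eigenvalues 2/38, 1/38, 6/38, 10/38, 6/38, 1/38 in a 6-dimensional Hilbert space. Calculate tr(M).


tr(M) = sum of eigenvalues
= 2/38 + 1/38 + 6/38 + 10/38 + 6/38 + 1/38
= 26/38
= 0.6842

0.6842


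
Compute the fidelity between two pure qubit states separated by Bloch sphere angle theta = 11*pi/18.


For states separated by angle theta on Bloch sphere:
F = cos^2(theta/2)
theta = 11*pi/18 = 1.9199
theta/2 = 0.9599
cos(theta/2) = 0.5736
F = 0.3290

0.3290


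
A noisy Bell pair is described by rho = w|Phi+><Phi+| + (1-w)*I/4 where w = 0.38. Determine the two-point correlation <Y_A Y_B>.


|Phi+> = (|00> + |11>)/sqrt(2)
For the pure Bell state, <Y_A Y_B> = -1 (Bell-state Pauli correlator).
The maximally-mixed part I/4 has tr(I/4 * P tensor P) = 0 for any traceless Pauli P.
So <Y_A Y_B>_rho = w * (-1) + (1 - w) * 0
= 0.38 * (-1)
= -0.3800

-0.3800


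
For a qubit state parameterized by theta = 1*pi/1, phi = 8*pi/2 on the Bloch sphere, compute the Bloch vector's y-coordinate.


theta = 3.1416, phi = 12.5664
r_y = sin(theta)*sin(phi) = 0.0000 * 0.0000
r_y = 0.0000

0.0000


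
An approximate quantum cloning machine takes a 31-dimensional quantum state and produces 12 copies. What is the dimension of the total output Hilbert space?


Output space = H^(tensor 12) where dim(H) = 31
dim = 31^12
= 961 (after 2 factors)
= 29791 (after 3 factors)
= 923521 (after 4 factors)
= 28629151 (after 5 factors)
= 887503681 (after 6 factors)
= 27512614111 (after 7 factors)
= 852891037441 (after 8 factors)
= 26439622160671 (after 9 factors)
= 819628286980801 (after 10 factors)
= 25408476896404831 (after 11 factors)
= 787662783788549761 (after 12 factors)
= 787662783788549761

787662783788549761


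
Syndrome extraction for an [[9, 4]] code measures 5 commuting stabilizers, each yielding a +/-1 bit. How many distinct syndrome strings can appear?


Each stabilizer generator gives a binary (+1 or -1) measurement outcome.
With 5 independent generators:
Total syndromes = 2^5
= 32

32


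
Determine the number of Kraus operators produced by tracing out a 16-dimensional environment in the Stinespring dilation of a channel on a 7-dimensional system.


Tracing out the environment in an orthonormal basis {|i>_E} gives Kraus operators K_i = <i|_E U |0>_E.
Number of Kraus operators = dim(H_env) = d_env
= 16

16


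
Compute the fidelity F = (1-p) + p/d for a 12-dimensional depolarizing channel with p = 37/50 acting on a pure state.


F = (1-p) + p/d
= (1 - 0.7400) + 0.7400/12
= 0.2600 + 0.0617
= 0.3217

0.3217


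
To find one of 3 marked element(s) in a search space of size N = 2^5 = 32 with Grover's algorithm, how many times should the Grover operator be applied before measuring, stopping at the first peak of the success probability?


After j Grover iterations the success probability is P(j) = sin^2((2j+1)*theta), where sin(theta) = sqrt(k/N).
N = 2^5 = 32, k = 3
sin(theta) = sqrt(k/N) = 0.3061862178
theta = arcsin(sqrt(k/N)) = 0.3111842443 rad
P(j) reaches its first maximum when (2j+1)*theta is as close as possible to pi/2, i.e. j = round(pi/(4*theta) - 1/2).
pi/(4*theta) - 1/2 = 2.0239
(For comparison, the common estimate pi/4 * sqrt(N/k) = 2.5651; the exact maximiser is used here.)
Optimal iterations = 2

2


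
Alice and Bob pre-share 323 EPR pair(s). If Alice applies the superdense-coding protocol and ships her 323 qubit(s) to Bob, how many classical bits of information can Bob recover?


Superdense coding allows 2 classical bits per shared entangled pair.
323 pair(s) -> 2 * 323 = 646 classical bits

646


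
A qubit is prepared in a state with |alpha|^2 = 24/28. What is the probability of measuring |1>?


|alpha|^2 = 24/28 = 0.8571
|beta|^2 = 1 - 24/28 = 4/28 = 0.1429
P(|1>) = |beta|^2 = 0.1429

0.1429


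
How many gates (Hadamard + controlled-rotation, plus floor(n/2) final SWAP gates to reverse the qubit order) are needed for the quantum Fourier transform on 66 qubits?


Hadamard gates: 66
Controlled rotations: n*(n-1)/2 = 66*65/2 = 2145
SWAP gates: floor(n/2) = floor(66/2) = 33
Total = 66 + 2145 + 33
= 2244

2244


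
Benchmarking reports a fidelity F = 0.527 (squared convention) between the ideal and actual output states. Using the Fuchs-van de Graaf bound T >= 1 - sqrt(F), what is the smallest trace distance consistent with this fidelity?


Fuchs-van de Graaf (squared-fidelity convention): 1 - sqrt(F) <= T <= sqrt(1 - F).
Lower bound: T >= 1 - sqrt(F)
sqrt(F) = sqrt(0.527) = 0.7259
T >= 1 - 0.7259
T >= 0.2741

0.2741


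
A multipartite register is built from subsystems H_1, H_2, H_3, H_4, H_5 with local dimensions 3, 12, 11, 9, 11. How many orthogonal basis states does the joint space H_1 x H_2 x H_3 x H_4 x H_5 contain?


dim(H_1 x H_2 x H_3 x H_4 x H_5) = 3 * 12 * 11 * 9 * 11
= 36 * 11 * 9 * 11
= 396 * 9 * 11
= 3564 * 11
= 39204

39204


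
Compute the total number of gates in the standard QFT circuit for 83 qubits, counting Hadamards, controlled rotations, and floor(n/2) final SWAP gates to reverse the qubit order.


Hadamard gates: 83
Controlled rotations: n*(n-1)/2 = 83*82/2 = 3403
SWAP gates: floor(n/2) = floor(83/2) = 41
Total = 83 + 3403 + 41
= 3527

3527


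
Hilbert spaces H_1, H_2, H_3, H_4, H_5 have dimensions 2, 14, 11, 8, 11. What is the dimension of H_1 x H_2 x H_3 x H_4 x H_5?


dim(H_1 x H_2 x H_3 x H_4 x H_5) = 2 * 14 * 11 * 8 * 11
= 28 * 11 * 8 * 11
= 308 * 8 * 11
= 2464 * 11
= 27104

27104


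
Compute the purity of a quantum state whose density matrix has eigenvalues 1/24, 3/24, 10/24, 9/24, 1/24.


tr(rho^2) = sum of eigenvalues squared
= (1/24)^2 + (3/24)^2 + (10/24)^2 + (9/24)^2 + (1/24)^2
= (1 + 9 + 100 + 81 + 1) / 576
= 192/576
= 0.3333

0.3333


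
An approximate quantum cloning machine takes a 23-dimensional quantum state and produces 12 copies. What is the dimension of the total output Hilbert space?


Output space = H^(tensor 12) where dim(H) = 23
dim = 23^12
= 529 (after 2 factors)
= 12167 (after 3 factors)
= 279841 (after 4 factors)
= 6436343 (after 5 factors)
= 148035889 (after 6 factors)
= 3404825447 (after 7 factors)
= 78310985281 (after 8 factors)
= 1801152661463 (after 9 factors)
= 41426511213649 (after 10 factors)
= 952809757913927 (after 11 factors)
= 21914624432020321 (after 12 factors)
= 21914624432020321

21914624432020321


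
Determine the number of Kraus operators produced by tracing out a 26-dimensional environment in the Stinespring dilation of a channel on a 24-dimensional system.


Tracing out the environment in an orthonormal basis {|i>_E} gives Kraus operators K_i = <i|_E U |0>_E.
Number of Kraus operators = dim(H_env) = d_env
= 26

26


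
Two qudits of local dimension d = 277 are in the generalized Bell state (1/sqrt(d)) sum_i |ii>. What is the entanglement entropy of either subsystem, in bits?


For a maximally entangled state in d x d:
S = log2(d) = log2(277)
= 8.1137

8.1137


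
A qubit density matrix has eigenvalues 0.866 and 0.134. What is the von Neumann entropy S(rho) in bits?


S = -p*log2(p) - (1-p)*log2(1-p)
p = 0.8660, 1-p = 0.1340
= -0.8660 * log2(0.8660) - 0.1340 * log2(0.1340)
= -(-0.1797) - (-0.3886)
= 0.5683

0.5683


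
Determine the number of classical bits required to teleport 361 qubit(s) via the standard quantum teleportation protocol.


Quantum teleportation requires 2 classical bits per qubit teleported.
361 qubit(s) -> 2 * 361 = 722 classical bits

722


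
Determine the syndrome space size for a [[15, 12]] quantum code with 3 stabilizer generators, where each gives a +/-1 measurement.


Each stabilizer generator gives a binary (+1 or -1) measurement outcome.
With 3 independent generators:
Total syndromes = 2^3
= 8

8


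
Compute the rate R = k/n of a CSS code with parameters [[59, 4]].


Code rate R = k/n
= 4/59
= 0.0678

0.0678


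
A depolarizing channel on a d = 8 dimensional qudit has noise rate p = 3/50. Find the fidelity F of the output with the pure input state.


F = (1-p) + p/d
= (1 - 0.0600) + 0.0600/8
= 0.9400 + 0.0075
= 0.9475

0.9475


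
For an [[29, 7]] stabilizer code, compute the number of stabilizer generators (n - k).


For an [[n,k]] stabilizer code:
Number of stabilizer generators = n - k
= 29 - 7
= 22

22


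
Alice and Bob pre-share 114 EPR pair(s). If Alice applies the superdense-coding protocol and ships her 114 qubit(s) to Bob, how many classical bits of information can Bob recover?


Superdense coding allows 2 classical bits per shared entangled pair.
114 pair(s) -> 2 * 114 = 228 classical bits

228


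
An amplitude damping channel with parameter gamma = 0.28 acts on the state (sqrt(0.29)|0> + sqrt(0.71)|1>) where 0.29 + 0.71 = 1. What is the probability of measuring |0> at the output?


For amplitude damping with parameter gamma on state sqrt(a)|0> + sqrt(b)|1>:
alpha^2 = 0.29, beta^2 = 0.71
P(|0>) = alpha^2 + gamma * beta^2
= 0.29 + 0.28 * 0.71
= 0.29 + 0.1988
= 0.4888

0.4888


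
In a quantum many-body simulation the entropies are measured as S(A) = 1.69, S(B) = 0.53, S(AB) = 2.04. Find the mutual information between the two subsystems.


I(A:B) = S(A) + S(B) - S(AB)
= 1.69 + 0.53 - 2.04
= 0.1800

0.1800


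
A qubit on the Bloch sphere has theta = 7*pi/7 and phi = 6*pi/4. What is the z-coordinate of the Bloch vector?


theta = 3.1416, phi = 4.7124
r_z = cos(theta) = -1.0000

-1.0000


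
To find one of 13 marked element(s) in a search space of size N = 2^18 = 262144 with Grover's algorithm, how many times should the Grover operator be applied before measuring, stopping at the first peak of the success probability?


After j Grover iterations the success probability is P(j) = sin^2((2j+1)*theta), where sin(theta) = sqrt(k/N).
N = 2^18 = 262144, k = 13
sin(theta) = sqrt(k/N) = 0.007042092335
theta = arcsin(sqrt(k/N)) = 0.00704215054 rad
P(j) reaches its first maximum when (2j+1)*theta is as close as possible to pi/2, i.e. j = round(pi/(4*theta) - 1/2).
pi/(4*theta) - 1/2 = 111.0282
(For comparison, the common estimate pi/4 * sqrt(N/k) = 111.5291; the exact maximiser is used here.)
Optimal iterations = 111

111


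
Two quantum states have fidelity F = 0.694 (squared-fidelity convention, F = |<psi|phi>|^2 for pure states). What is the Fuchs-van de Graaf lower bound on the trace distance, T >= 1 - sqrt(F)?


Fuchs-van de Graaf (squared-fidelity convention): 1 - sqrt(F) <= T <= sqrt(1 - F).
Lower bound: T >= 1 - sqrt(F)
sqrt(F) = sqrt(0.694) = 0.8331
T >= 1 - 0.8331
T >= 0.1669

0.1669


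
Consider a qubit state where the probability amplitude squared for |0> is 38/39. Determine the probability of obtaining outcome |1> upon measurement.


|alpha|^2 = 38/39 = 0.9744
|beta|^2 = 1 - 38/39 = 1/39 = 0.0256
P(|1>) = |beta|^2 = 0.0256

0.0256


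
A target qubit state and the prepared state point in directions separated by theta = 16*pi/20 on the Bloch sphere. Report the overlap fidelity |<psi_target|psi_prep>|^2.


For states separated by angle theta on Bloch sphere:
F = cos^2(theta/2)
theta = 16*pi/20 = 2.5133
theta/2 = 1.2566
cos(theta/2) = 0.3090
F = 0.0955

0.0955


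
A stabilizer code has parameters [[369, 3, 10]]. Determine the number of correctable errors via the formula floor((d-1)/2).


Code parameters: [[369, 3, 10]], distance d = 10.
Number of correctable errors = floor((d-1)/2)
= floor((10 - 1)/2)
= floor(9/2)
= 4

4


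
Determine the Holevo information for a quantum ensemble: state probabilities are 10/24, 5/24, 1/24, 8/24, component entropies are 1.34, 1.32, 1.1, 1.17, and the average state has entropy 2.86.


chi = S(rho) - sum_i p_i * S(rho_i)
Weighted entropy = 10/24 * 1.34 + 5/24 * 1.32 + 1/24 * 1.1 + 8/24 * 1.17
= 1.2692
chi = 2.86 - 1.2692
= 1.5908

1.5908


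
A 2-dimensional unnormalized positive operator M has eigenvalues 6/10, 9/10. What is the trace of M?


tr(M) = sum of eigenvalues
= 6/10 + 9/10
= 15/10
= 1.5000

1.5000


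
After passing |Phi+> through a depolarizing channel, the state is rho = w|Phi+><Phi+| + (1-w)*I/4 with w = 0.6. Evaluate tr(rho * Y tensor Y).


|Phi+> = (|00> + |11>)/sqrt(2)
For the pure Bell state, <Y_A Y_B> = -1 (Bell-state Pauli correlator).
The maximally-mixed part I/4 has tr(I/4 * P tensor P) = 0 for any traceless Pauli P.
So <Y_A Y_B>_rho = w * (-1) + (1 - w) * 0
= 0.6 * (-1)
= -0.6000

-0.6000


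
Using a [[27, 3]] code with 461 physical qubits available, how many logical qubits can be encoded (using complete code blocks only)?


Each code block uses 27 physical qubits for 3 logical qubit(s).
Number of complete blocks = floor(461 / 27) = 17
Logical qubits = 17 * 3
= 51

51


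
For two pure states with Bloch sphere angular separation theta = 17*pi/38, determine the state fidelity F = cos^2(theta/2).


For states separated by angle theta on Bloch sphere:
F = cos^2(theta/2)
theta = 17*pi/38 = 1.4054
theta/2 = 0.7027
cos(theta/2) = 0.7631
F = 0.5823

0.5823


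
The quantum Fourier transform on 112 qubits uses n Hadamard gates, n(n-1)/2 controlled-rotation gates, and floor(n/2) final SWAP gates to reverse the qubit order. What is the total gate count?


Hadamard gates: 112
Controlled rotations: n*(n-1)/2 = 112*111/2 = 6216
SWAP gates: floor(n/2) = floor(112/2) = 56
Total = 112 + 6216 + 56
= 6384

6384


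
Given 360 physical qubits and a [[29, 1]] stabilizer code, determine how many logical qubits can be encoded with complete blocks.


Each code block uses 29 physical qubits for 1 logical qubit(s).
Number of complete blocks = floor(360 / 29) = 12
Logical qubits = 12 * 1
= 12

12


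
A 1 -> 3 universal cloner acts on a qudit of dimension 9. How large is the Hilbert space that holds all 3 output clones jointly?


Output space = H^(tensor 3) where dim(H) = 9
dim = 9^3
= 81 (after 2 factors)
= 729 (after 3 factors)
= 729

729


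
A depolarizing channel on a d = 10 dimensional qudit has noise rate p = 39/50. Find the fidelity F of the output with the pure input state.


F = (1-p) + p/d
= (1 - 0.7800) + 0.7800/10
= 0.2200 + 0.0780
= 0.2980

0.2980


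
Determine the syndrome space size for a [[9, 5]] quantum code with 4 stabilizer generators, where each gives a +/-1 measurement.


Each stabilizer generator gives a binary (+1 or -1) measurement outcome.
With 4 independent generators:
Total syndromes = 2^4
= 16

16


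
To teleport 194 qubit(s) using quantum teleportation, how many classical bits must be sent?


Quantum teleportation requires 2 classical bits per qubit teleported.
194 qubit(s) -> 2 * 194 = 388 classical bits

388


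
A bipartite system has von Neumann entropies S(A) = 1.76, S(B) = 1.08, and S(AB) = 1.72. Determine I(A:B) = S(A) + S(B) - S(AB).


I(A:B) = S(A) + S(B) - S(AB)
= 1.76 + 1.08 - 1.72
= 1.1200

1.1200


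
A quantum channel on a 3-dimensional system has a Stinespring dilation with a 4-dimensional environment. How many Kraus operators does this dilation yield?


Tracing out the environment in an orthonormal basis {|i>_E} gives Kraus operators K_i = <i|_E U |0>_E.
Number of Kraus operators = dim(H_env) = d_env
= 4

4


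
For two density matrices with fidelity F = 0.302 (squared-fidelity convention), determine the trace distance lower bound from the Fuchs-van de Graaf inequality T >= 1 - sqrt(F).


Fuchs-van de Graaf (squared-fidelity convention): 1 - sqrt(F) <= T <= sqrt(1 - F).
Lower bound: T >= 1 - sqrt(F)
sqrt(F) = sqrt(0.302) = 0.5495
T >= 1 - 0.5495
T >= 0.4505

0.4505


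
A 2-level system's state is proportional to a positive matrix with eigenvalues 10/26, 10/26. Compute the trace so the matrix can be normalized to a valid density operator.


tr(M) = sum of eigenvalues
= 10/26 + 10/26
= 20/26
= 0.7692

0.7692


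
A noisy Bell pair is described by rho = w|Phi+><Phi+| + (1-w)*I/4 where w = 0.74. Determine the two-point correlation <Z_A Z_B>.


|Phi+> = (|00> + |11>)/sqrt(2)
For the pure Bell state, <Z_A Z_B> = +1 (Bell-state Pauli correlator).
The maximally-mixed part I/4 has tr(I/4 * P tensor P) = 0 for any traceless Pauli P.
So <Z_A Z_B>_rho = w * (+1) + (1 - w) * 0
= 0.74 * (+1)
= 0.7400

0.7400


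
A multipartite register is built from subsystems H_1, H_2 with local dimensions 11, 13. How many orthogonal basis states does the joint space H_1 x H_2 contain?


dim(H_1 x H_2) = 11 * 13
= 143

143


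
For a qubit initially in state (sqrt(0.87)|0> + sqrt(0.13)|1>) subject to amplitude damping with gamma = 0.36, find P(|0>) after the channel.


For amplitude damping with parameter gamma on state sqrt(a)|0> + sqrt(b)|1>:
alpha^2 = 0.87, beta^2 = 0.13
P(|0>) = alpha^2 + gamma * beta^2
= 0.87 + 0.36 * 0.13
= 0.87 + 0.0468
= 0.9168

0.9168


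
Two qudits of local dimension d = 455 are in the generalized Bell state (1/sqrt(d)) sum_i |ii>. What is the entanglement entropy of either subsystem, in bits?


For a maximally entangled state in d x d:
S = log2(d) = log2(455)
= 8.8297

8.8297


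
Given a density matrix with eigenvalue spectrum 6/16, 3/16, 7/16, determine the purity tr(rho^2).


tr(rho^2) = sum of eigenvalues squared
= (6/16)^2 + (3/16)^2 + (7/16)^2
= (36 + 9 + 49) / 256
= 94/256
= 0.3672

0.3672


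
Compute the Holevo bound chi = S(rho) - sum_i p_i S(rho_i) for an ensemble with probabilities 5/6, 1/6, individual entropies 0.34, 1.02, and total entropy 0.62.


chi = S(rho) - sum_i p_i * S(rho_i)
Weighted entropy = 5/6 * 0.34 + 1/6 * 1.02
= 0.4533
chi = 0.62 - 0.4533
= 0.1667

0.1667


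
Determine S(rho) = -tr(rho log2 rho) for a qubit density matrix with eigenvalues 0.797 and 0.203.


S = -p*log2(p) - (1-p)*log2(1-p)
p = 0.7970, 1-p = 0.2030
= -0.7970 * log2(0.7970) - 0.2030 * log2(0.2030)
= -(-0.2609) - (-0.4670)
= 0.7279

0.7279


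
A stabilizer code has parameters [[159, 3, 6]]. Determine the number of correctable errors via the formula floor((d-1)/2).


Code parameters: [[159, 3, 6]], distance d = 6.
Number of correctable errors = floor((d-1)/2)
= floor((6 - 1)/2)
= floor(5/2)
= 2

2


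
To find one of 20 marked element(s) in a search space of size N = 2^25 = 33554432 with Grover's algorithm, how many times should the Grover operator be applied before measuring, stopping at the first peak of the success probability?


After j Grover iterations the success probability is P(j) = sin^2((2j+1)*theta), where sin(theta) = sqrt(k/N).
N = 2^25 = 33554432, k = 20
sin(theta) = sqrt(k/N) = 0.0007720404444
theta = arcsin(sqrt(k/N)) = 0.0007720405211 rad
P(j) reaches its first maximum when (2j+1)*theta is as close as possible to pi/2, i.e. j = round(pi/(4*theta) - 1/2).
pi/(4*theta) - 1/2 = 1016.8017
(For comparison, the common estimate pi/4 * sqrt(N/k) = 1017.3018; the exact maximiser is used here.)
Optimal iterations = 1017

1017


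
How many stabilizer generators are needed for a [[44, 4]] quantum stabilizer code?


For an [[n,k]] stabilizer code:
Number of stabilizer generators = n - k
= 44 - 4
= 40

40


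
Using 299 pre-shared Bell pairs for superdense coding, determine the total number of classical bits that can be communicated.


Superdense coding allows 2 classical bits per shared entangled pair.
299 pair(s) -> 2 * 299 = 598 classical bits

598


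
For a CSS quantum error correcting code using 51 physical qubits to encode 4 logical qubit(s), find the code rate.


Code rate R = k/n
= 4/51
= 0.0784

0.0784


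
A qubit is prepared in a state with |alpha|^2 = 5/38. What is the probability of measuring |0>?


|alpha|^2 = 5/38 = 0.1316
|beta|^2 = 1 - 5/38 = 33/38 = 0.8684
P(|0>) = |alpha|^2 = 0.1316

0.1316


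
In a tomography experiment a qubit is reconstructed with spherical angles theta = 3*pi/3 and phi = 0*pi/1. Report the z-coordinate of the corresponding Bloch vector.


theta = 3.1416, phi = 0.0000
r_z = cos(theta) = -1.0000

-1.0000


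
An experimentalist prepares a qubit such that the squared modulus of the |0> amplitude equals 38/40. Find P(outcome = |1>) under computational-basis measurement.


|alpha|^2 = 38/40 = 0.9500
|beta|^2 = 1 - 38/40 = 2/40 = 0.0500
P(|1>) = |beta|^2 = 0.0500

0.0500


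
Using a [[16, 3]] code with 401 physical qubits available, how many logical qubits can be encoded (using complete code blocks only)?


Each code block uses 16 physical qubits for 3 logical qubit(s).
Number of complete blocks = floor(401 / 16) = 25
Logical qubits = 25 * 3
= 75

75


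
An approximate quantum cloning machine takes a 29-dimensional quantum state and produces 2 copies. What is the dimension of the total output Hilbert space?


Output space = H^(tensor 2) where dim(H) = 29
dim = 29^2
= 841

841


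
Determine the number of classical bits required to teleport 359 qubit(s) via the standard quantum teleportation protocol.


Quantum teleportation requires 2 classical bits per qubit teleported.
359 qubit(s) -> 2 * 359 = 718 classical bits

718


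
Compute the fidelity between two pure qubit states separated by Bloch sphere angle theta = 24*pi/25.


For states separated by angle theta on Bloch sphere:
F = cos^2(theta/2)
theta = 24*pi/25 = 3.0159
theta/2 = 1.5080
cos(theta/2) = 0.0628
F = 0.0039

0.0039


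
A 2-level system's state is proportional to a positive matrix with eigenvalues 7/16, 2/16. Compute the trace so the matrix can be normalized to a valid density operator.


tr(M) = sum of eigenvalues
= 7/16 + 2/16
= 9/16
= 0.5625

0.5625


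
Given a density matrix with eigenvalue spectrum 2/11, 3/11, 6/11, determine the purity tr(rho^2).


tr(rho^2) = sum of eigenvalues squared
= (2/11)^2 + (3/11)^2 + (6/11)^2
= (4 + 9 + 36) / 121
= 49/121
= 0.4050

0.4050


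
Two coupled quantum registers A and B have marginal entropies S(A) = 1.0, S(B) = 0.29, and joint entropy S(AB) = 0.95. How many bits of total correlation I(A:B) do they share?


I(A:B) = S(A) + S(B) - S(AB)
= 1.0 + 0.29 - 0.95
= 0.3400

0.3400


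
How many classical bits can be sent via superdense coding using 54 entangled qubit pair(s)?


Superdense coding allows 2 classical bits per shared entangled pair.
54 pair(s) -> 2 * 54 = 108 classical bits

108


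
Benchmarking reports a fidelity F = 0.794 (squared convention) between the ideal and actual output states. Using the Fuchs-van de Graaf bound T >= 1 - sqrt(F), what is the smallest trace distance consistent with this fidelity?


Fuchs-van de Graaf (squared-fidelity convention): 1 - sqrt(F) <= T <= sqrt(1 - F).
Lower bound: T >= 1 - sqrt(F)
sqrt(F) = sqrt(0.794) = 0.8911
T >= 1 - 0.8911
T >= 0.1089

0.1089


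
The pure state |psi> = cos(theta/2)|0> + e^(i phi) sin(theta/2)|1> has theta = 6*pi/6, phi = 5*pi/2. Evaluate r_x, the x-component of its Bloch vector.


theta = 3.1416, phi = 7.8540
r_x = sin(theta)*cos(phi) = 0.0000 * 0.0000
r_x = 0.0000

0.0000


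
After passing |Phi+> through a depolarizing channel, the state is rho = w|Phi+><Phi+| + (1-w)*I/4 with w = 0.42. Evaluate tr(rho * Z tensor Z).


|Phi+> = (|00> + |11>)/sqrt(2)
For the pure Bell state, <Z_A Z_B> = +1 (Bell-state Pauli correlator).
The maximally-mixed part I/4 has tr(I/4 * P tensor P) = 0 for any traceless Pauli P.
So <Z_A Z_B>_rho = w * (+1) + (1 - w) * 0
= 0.42 * (+1)
= 0.4200

0.4200


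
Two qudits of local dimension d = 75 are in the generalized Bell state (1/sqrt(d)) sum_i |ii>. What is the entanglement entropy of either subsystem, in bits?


For a maximally entangled state in d x d:
S = log2(d) = log2(75)
= 6.2288

6.2288


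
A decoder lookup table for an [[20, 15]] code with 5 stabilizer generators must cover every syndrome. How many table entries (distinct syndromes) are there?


Each stabilizer generator gives a binary (+1 or -1) measurement outcome.
With 5 independent generators:
Total syndromes = 2^5
= 32

32


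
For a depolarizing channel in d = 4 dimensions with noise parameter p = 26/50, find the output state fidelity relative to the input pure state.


F = (1-p) + p/d
= (1 - 0.5200) + 0.5200/4
= 0.4800 + 0.1300
= 0.6100

0.6100


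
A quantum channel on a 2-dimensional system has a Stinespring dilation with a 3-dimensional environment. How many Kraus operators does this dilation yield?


Tracing out the environment in an orthonormal basis {|i>_E} gives Kraus operators K_i = <i|_E U |0>_E.
Number of Kraus operators = dim(H_env) = d_env
= 3

3


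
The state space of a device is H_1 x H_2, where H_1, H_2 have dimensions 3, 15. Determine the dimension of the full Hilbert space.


dim(H_1 x H_2) = 3 * 15
= 45

45


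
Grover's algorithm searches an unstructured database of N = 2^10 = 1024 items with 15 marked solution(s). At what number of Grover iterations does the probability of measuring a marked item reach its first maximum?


After j Grover iterations the success probability is P(j) = sin^2((2j+1)*theta), where sin(theta) = sqrt(k/N).
N = 2^10 = 1024, k = 15
sin(theta) = sqrt(k/N) = 0.1210307296
theta = arcsin(sqrt(k/N)) = 0.1213281797 rad
P(j) reaches its first maximum when (2j+1)*theta is as close as possible to pi/2, i.e. j = round(pi/(4*theta) - 1/2).
pi/(4*theta) - 1/2 = 5.9733
(For comparison, the common estimate pi/4 * sqrt(N/k) = 6.4892; the exact maximiser is used here.)
Optimal iterations = 6

6


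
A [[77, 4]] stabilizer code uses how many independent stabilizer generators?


For an [[n,k]] stabilizer code:
Number of stabilizer generators = n - k
= 77 - 4
= 73

73


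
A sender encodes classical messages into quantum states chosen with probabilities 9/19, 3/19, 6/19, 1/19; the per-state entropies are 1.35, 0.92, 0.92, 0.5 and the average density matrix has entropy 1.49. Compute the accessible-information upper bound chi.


chi = S(rho) - sum_i p_i * S(rho_i)
Weighted entropy = 9/19 * 1.35 + 3/19 * 0.92 + 6/19 * 0.92 + 1/19 * 0.5
= 1.1016
chi = 1.49 - 1.1016
= 0.3884

0.3884


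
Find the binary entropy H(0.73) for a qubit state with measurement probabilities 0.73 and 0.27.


S = -p*log2(p) - (1-p)*log2(1-p)
p = 0.7300, 1-p = 0.2700
= -0.7300 * log2(0.7300) - 0.2700 * log2(0.2700)
= -(-0.3314) - (-0.5100)
= 0.8415

0.8415


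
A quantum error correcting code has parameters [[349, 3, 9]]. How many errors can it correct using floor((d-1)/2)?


Code parameters: [[349, 3, 9]], distance d = 9.
Number of correctable errors = floor((d-1)/2)
= floor((9 - 1)/2)
= floor(8/2)
= 4

4


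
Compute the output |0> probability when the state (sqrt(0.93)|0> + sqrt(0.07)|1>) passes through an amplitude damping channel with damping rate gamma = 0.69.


For amplitude damping with parameter gamma on state sqrt(a)|0> + sqrt(b)|1>:
alpha^2 = 0.93, beta^2 = 0.07
P(|0>) = alpha^2 + gamma * beta^2
= 0.93 + 0.69 * 0.07
= 0.93 + 0.0483
= 0.9783

0.9783


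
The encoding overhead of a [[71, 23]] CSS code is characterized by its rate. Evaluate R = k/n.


Code rate R = k/n
= 23/71
= 0.3239

0.3239


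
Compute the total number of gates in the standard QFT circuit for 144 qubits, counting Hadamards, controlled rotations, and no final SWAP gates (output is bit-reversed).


Hadamard gates: 144
Controlled rotations: n*(n-1)/2 = 144*143/2 = 10296
SWAP gates: 0 (omitted)
Total = 144 + 10296
= 10440

10440


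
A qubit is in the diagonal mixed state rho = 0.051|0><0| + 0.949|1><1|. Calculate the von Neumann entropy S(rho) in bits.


S = -p*log2(p) - (1-p)*log2(1-p)
p = 0.0510, 1-p = 0.9490
= -0.0510 * log2(0.0510) - 0.9490 * log2(0.9490)
= -(-0.2190) - (-0.0717)
= 0.2906

0.2906


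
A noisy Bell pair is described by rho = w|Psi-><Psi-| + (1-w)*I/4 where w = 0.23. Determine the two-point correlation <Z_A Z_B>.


|Psi-> = (|01> - |10>)/sqrt(2)
For the pure Bell state, <Z_A Z_B> = -1 (Bell-state Pauli correlator).
The maximally-mixed part I/4 has tr(I/4 * P tensor P) = 0 for any traceless Pauli P.
So <Z_A Z_B>_rho = w * (-1) + (1 - w) * 0
= 0.23 * (-1)
= -0.2300

-0.2300


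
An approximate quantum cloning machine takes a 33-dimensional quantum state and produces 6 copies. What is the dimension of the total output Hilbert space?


Output space = H^(tensor 6) where dim(H) = 33
dim = 33^6
= 1089 (after 2 factors)
= 35937 (after 3 factors)
= 1185921 (after 4 factors)
= 39135393 (after 5 factors)
= 1291467969 (after 6 factors)
= 1291467969

1291467969


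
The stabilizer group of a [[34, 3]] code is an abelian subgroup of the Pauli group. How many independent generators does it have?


For an [[n,k]] stabilizer code:
Number of stabilizer generators = n - k
= 34 - 3
= 31

31


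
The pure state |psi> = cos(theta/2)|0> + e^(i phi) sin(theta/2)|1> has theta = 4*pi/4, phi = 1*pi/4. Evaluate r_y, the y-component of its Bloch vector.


theta = 3.1416, phi = 0.7854
r_y = sin(theta)*sin(phi) = 0.0000 * 0.7071
r_y = 0.0000

0.0000


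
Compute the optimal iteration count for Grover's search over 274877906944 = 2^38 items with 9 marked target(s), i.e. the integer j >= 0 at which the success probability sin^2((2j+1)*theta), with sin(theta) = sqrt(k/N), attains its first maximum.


After j Grover iterations the success probability is P(j) = sin^2((2j+1)*theta), where sin(theta) = sqrt(k/N).
N = 2^38 = 274877906944, k = 9
sin(theta) = sqrt(k/N) = 5.722045898e-06
theta = arcsin(sqrt(k/N)) = 5.722045898e-06 rad
P(j) reaches its first maximum when (2j+1)*theta is as close as possible to pi/2, i.e. j = round(pi/(4*theta) - 1/2).
pi/(4*theta) - 1/2 = 137257.7774
(For comparison, the common estimate pi/4 * sqrt(N/k) = 137258.2774; the exact maximiser is used here.)
Optimal iterations = 137258

137258


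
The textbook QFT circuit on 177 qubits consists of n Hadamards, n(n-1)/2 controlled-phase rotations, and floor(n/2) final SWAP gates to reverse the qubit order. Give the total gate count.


Hadamard gates: 177
Controlled rotations: n*(n-1)/2 = 177*176/2 = 15576
SWAP gates: floor(n/2) = floor(177/2) = 88
Total = 177 + 15576 + 88
= 15841

15841


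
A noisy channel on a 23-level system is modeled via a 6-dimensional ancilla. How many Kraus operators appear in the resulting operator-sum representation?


Tracing out the environment in an orthonormal basis {|i>_E} gives Kraus operators K_i = <i|_E U |0>_E.
Number of Kraus operators = dim(H_env) = d_env
= 6

6


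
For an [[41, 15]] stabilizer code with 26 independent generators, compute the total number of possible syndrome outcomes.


Each stabilizer generator gives a binary (+1 or -1) measurement outcome.
With 26 independent generators:
Total syndromes = 2^26
= 67108864

67108864


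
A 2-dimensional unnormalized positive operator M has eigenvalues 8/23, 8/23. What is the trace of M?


tr(M) = sum of eigenvalues
= 8/23 + 8/23
= 16/23
= 0.6957

0.6957


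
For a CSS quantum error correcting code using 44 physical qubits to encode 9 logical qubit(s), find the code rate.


Code rate R = k/n
= 9/44
= 0.2045

0.2045


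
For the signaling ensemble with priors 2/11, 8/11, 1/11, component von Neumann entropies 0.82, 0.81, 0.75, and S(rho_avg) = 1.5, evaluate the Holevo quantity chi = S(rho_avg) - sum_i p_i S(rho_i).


chi = S(rho) - sum_i p_i * S(rho_i)
Weighted entropy = 2/11 * 0.82 + 8/11 * 0.81 + 1/11 * 0.75
= 0.8064
chi = 1.5 - 0.8064
= 0.6936

0.6936


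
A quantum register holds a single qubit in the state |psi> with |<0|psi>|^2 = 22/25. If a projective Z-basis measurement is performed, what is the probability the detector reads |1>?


|alpha|^2 = 22/25 = 0.8800
|beta|^2 = 1 - 22/25 = 3/25 = 0.1200
P(|1>) = |beta|^2 = 0.1200

0.1200


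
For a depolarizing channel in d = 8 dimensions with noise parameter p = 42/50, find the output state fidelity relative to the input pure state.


F = (1-p) + p/d
= (1 - 0.8400) + 0.8400/8
= 0.1600 + 0.1050
= 0.2650

0.2650


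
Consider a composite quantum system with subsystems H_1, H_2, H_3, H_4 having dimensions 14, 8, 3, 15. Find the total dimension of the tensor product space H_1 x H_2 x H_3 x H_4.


dim(H_1 x H_2 x H_3 x H_4) = 14 * 8 * 3 * 15
= 112 * 3 * 15
= 336 * 15
= 5040

5040


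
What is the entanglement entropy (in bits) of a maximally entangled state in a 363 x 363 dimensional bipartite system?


For a maximally entangled state in d x d:
S = log2(d) = log2(363)
= 8.5038

8.5038


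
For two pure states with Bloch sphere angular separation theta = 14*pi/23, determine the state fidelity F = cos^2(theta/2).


For states separated by angle theta on Bloch sphere:
F = cos^2(theta/2)
theta = 14*pi/23 = 1.9123
theta/2 = 0.9561
cos(theta/2) = 0.5767
F = 0.3326

0.3326


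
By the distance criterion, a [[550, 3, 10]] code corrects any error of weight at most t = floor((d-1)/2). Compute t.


Code parameters: [[550, 3, 10]], distance d = 10.
Number of correctable errors = floor((d-1)/2)
= floor((10 - 1)/2)
= floor(9/2)
= 4

4


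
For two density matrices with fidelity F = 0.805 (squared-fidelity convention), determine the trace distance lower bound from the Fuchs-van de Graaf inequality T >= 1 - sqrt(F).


Fuchs-van de Graaf (squared-fidelity convention): 1 - sqrt(F) <= T <= sqrt(1 - F).
Lower bound: T >= 1 - sqrt(F)
sqrt(F) = sqrt(0.805) = 0.8972
T >= 1 - 0.8972
T >= 0.1028

0.1028


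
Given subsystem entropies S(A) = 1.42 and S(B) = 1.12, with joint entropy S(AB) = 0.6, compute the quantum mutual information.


I(A:B) = S(A) + S(B) - S(AB)
= 1.42 + 1.12 - 0.6
= 1.9400

1.9400


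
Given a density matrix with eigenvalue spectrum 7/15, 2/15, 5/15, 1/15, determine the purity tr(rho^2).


tr(rho^2) = sum of eigenvalues squared
= (7/15)^2 + (2/15)^2 + (5/15)^2 + (1/15)^2
= (49 + 4 + 25 + 1) / 225
= 79/225
= 0.3511

0.3511


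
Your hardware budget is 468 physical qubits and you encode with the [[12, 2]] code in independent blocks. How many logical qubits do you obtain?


Each code block uses 12 physical qubits for 2 logical qubit(s).
Number of complete blocks = floor(468 / 12) = 39
Logical qubits = 39 * 2
= 78

78


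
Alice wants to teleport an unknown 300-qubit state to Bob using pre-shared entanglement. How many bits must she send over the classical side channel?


Quantum teleportation requires 2 classical bits per qubit teleported.
300 qubit(s) -> 2 * 300 = 600 classical bits

600


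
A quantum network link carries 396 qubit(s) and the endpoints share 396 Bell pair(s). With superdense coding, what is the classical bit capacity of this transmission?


Superdense coding allows 2 classical bits per shared entangled pair.
396 pair(s) -> 2 * 396 = 792 classical bits

792


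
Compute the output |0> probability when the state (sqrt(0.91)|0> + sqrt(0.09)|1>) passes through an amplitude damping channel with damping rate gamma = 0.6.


For amplitude damping with parameter gamma on state sqrt(a)|0> + sqrt(b)|1>:
alpha^2 = 0.91, beta^2 = 0.09
P(|0>) = alpha^2 + gamma * beta^2
= 0.91 + 0.6 * 0.09
= 0.91 + 0.0540
= 0.9640

0.9640


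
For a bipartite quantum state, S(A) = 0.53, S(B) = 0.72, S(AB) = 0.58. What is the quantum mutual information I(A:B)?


I(A:B) = S(A) + S(B) - S(AB)
= 0.53 + 0.72 - 0.58
= 0.6700

0.6700


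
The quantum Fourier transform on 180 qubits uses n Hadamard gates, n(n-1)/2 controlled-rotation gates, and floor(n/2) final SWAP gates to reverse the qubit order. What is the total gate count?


Hadamard gates: 180
Controlled rotations: n*(n-1)/2 = 180*179/2 = 16110
SWAP gates: floor(n/2) = floor(180/2) = 90
Total = 180 + 16110 + 90
= 16380

16380


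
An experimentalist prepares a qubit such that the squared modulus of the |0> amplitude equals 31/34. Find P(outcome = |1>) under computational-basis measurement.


|alpha|^2 = 31/34 = 0.9118
|beta|^2 = 1 - 31/34 = 3/34 = 0.0882
P(|1>) = |beta|^2 = 0.0882

0.0882


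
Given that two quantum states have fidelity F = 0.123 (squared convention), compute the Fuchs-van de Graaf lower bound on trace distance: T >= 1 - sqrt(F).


Fuchs-van de Graaf (squared-fidelity convention): 1 - sqrt(F) <= T <= sqrt(1 - F).
Lower bound: T >= 1 - sqrt(F)
sqrt(F) = sqrt(0.123) = 0.3507
T >= 1 - 0.3507
T >= 0.6493

0.6493


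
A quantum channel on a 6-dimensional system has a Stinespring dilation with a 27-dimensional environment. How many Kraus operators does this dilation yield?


Tracing out the environment in an orthonormal basis {|i>_E} gives Kraus operators K_i = <i|_E U |0>_E.
Number of Kraus operators = dim(H_env) = d_env
= 27

27


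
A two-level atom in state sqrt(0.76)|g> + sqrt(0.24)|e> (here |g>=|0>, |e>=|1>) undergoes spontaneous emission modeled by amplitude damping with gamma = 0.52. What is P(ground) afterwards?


For amplitude damping with parameter gamma on state sqrt(a)|0> + sqrt(b)|1>:
alpha^2 = 0.76, beta^2 = 0.24
P(|0>) = alpha^2 + gamma * beta^2
= 0.76 + 0.52 * 0.24
= 0.76 + 0.1248
= 0.8848

0.8848


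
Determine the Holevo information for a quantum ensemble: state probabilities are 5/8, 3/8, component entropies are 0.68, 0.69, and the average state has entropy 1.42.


chi = S(rho) - sum_i p_i * S(rho_i)
Weighted entropy = 5/8 * 0.68 + 3/8 * 0.69
= 0.6838
chi = 1.42 - 0.6838
= 0.7362

0.7362
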